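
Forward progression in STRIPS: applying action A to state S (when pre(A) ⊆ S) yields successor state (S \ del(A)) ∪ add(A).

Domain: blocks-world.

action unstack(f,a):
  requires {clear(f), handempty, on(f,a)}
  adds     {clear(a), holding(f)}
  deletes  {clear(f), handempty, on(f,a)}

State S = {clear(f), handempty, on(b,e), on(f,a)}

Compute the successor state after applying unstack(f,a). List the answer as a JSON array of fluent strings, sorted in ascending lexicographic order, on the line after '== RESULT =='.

Progress:
  pre ⊆ S: {clear(f), handempty, on(f,a)} ⊆ S  — applicable
  S \ del = {on(b,e)}
  ∪ add   = {clear(a), holding(f), on(b,e)}

== RESULT ==
["clear(a)", "holding(f)", "on(b,e)"]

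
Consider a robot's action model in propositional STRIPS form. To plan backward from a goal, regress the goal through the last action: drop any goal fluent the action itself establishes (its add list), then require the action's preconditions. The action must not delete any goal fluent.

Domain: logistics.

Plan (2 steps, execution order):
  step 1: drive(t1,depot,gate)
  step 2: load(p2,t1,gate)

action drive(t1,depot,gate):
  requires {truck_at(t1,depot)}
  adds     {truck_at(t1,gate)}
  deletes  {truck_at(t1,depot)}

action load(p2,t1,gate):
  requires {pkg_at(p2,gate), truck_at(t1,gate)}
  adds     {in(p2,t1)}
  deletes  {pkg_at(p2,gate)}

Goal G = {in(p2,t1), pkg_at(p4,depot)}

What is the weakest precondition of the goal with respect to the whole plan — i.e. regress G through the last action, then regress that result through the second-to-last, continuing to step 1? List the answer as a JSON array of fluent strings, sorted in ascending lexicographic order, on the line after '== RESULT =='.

Regress step by step:
  through step 2 (load(p2,t1,gate)): drop {in(p2,t1)}, keep {pkg_at(p4,depot)}, require {pkg_at(p2,gate), truck_at(t1,gate)}
    → {pkg_at(p2,gate), pkg_at(p4,depot), truck_at(t1,gate)}
  through step 1 (drive(t1,depot,gate)): drop {truck_at(t1,gate)}, keep {pkg_at(p2,gate), pkg_at(p4,depot)}, require {truck_at(t1,depot)}
    → {pkg_at(p2,gate), pkg_at(p4,depot), truck_at(t1,depot)}

== RESULT ==
["pkg_at(p2,gate)", "pkg_at(p4,depot)", "truck_at(t1,depot)"]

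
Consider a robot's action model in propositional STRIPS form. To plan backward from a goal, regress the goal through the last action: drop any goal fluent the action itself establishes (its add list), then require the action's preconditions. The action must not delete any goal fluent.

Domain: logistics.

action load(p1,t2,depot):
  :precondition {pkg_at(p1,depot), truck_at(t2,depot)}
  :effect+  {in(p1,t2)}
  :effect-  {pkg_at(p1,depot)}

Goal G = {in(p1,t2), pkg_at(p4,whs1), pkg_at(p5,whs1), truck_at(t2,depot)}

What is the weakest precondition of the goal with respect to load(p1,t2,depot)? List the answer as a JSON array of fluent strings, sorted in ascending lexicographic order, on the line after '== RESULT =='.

Compute (G \ add) ∪ pre:
  G ∩ del = {}  (empty — regression defined)
  G \ add = {in(p1,t2), pkg_at(p4,whs1), pkg_at(p5,whs1), truck_at(t2,depot)} \ {in(p1,t2)} = {pkg_at(p4,whs1), pkg_at(p5,whs1), truck_at(t2,depot)}
  ∪ pre   = {pkg_at(p4,whs1), pkg_at(p5,whs1), truck_at(t2,depot)} ∪ {pkg_at(p1,depot), truck_at(t2,depot)}
          = {pkg_at(p1,depot), pkg_at(p4,whs1), pkg_at(p5,whs1), truck_at(t2,depot)}

== RESULT ==
["pkg_at(p1,depot)", "pkg_at(p4,whs1)", "pkg_at(p5,whs1)", "truck_at(t2,depot)"]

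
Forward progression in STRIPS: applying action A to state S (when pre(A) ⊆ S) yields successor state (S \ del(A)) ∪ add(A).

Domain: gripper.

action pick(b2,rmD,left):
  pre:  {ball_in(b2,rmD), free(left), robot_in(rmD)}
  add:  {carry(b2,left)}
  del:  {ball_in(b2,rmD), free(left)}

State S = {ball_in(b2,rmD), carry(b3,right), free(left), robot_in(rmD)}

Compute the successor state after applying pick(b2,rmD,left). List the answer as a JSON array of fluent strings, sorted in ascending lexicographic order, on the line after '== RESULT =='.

Compute (S \ del) ∪ add:
  pre ⊆ S: {ball_in(b2,rmD), free(left), robot_in(rmD)} ⊆ S  — applicable
  S \ del = {carry(b3,right), robot_in(rmD)}
  ∪ add   = {carry(b2,left), carry(b3,right), robot_in(rmD)}

== RESULT ==
["carry(b2,left)", "carry(b3,right)", "robot_in(rmD)"]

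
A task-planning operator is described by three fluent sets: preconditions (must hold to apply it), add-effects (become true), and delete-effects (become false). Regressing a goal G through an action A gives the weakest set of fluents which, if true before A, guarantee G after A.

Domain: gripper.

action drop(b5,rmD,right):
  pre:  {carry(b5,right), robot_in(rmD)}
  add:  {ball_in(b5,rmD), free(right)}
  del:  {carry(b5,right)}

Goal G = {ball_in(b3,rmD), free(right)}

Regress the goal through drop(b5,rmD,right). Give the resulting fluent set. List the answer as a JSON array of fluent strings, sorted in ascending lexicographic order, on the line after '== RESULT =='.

Compute (G \ add) ∪ pre:
  G ∩ del = {}  (empty — regression defined)
  G \ add = {ball_in(b3,rmD), free(right)} \ {ball_in(b5,rmD), free(right)} = {ball_in(b3,rmD)}
  ∪ pre   = {ball_in(b3,rmD)} ∪ {carry(b5,right), robot_in(rmD)}
          = {ball_in(b3,rmD), carry(b5,right), robot_in(rmD)}

== RESULT ==
["ball_in(b3,rmD)", "carry(b5,right)", "robot_in(rmD)"]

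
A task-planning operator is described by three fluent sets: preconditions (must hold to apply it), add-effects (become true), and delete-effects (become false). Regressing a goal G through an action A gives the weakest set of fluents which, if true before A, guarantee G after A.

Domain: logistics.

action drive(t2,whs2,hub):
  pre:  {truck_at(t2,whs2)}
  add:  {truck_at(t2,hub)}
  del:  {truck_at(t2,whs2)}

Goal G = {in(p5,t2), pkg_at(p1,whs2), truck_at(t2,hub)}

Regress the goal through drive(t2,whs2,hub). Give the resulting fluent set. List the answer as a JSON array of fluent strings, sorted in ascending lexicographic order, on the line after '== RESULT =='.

Compute (G \ add) ∪ pre:
  G ∩ del = {}  (empty — regression defined)
  G \ add = {in(p5,t2), pkg_at(p1,whs2), truck_at(t2,hub)} \ {truck_at(t2,hub)} = {in(p5,t2), pkg_at(p1,whs2)}
  ∪ pre   = {in(p5,t2), pkg_at(p1,whs2)} ∪ {truck_at(t2,whs2)}
          = {in(p5,t2), pkg_at(p1,whs2), truck_at(t2,whs2)}

== RESULT ==
["in(p5,t2)", "pkg_at(p1,whs2)", "truck_at(t2,whs2)"]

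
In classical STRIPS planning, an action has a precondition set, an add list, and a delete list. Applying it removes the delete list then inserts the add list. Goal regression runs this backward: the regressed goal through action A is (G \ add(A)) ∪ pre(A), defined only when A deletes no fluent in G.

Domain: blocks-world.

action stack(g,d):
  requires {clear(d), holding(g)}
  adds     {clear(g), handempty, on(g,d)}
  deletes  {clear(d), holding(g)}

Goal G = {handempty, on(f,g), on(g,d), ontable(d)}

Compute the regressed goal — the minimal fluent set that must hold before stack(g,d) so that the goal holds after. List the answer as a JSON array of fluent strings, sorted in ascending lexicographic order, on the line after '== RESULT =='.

Regress:
  G ∩ del = {}  (empty — regression defined)
  G \ add = {handempty, on(f,g), on(g,d), ontable(d)} \ {clear(g), handempty, on(g,d)} = {on(f,g), ontable(d)}
  ∪ pre   = {on(f,g), ontable(d)} ∪ {clear(d), holding(g)}
          = {clear(d), holding(g), on(f,g), ontable(d)}

== RESULT ==
["clear(d)", "holding(g)", "on(f,g)", "ontable(d)"]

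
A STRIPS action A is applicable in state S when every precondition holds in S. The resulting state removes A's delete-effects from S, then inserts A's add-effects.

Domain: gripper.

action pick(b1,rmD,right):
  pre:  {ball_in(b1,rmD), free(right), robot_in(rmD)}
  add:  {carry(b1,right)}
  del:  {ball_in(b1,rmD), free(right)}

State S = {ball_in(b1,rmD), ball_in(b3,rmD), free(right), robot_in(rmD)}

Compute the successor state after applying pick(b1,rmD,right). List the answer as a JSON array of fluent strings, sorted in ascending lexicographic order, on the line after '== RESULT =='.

Progress:
  pre ⊆ S: {ball_in(b1,rmD), free(right), robot_in(rmD)} ⊆ S  — applicable
  S \ del = {ball_in(b3,rmD), robot_in(rmD)}
  ∪ add   = {ball_in(b3,rmD), carry(b1,right), robot_in(rmD)}

== RESULT ==
["ball_in(b3,rmD)", "carry(b1,right)", "robot_in(rmD)"]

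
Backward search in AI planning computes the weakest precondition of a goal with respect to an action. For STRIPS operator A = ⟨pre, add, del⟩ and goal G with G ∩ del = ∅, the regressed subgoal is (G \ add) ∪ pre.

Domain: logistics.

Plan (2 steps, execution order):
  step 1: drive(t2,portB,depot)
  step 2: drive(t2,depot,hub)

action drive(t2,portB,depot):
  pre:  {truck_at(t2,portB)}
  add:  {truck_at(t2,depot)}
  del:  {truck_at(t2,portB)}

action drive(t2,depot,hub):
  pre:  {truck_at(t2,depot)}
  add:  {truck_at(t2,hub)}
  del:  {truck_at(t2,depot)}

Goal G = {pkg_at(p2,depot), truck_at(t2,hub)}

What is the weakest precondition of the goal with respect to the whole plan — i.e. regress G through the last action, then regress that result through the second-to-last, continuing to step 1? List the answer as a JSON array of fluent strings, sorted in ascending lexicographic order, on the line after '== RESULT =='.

Work backward from the goal:
  through step 2 (drive(t2,depot,hub)): drop {truck_at(t2,hub)}, keep {pkg_at(p2,depot)}, require {truck_at(t2,depot)}
    → {pkg_at(p2,depot), truck_at(t2,depot)}
  through step 1 (drive(t2,portB,depot)): drop {truck_at(t2,depot)}, keep {pkg_at(p2,depot)}, require {truck_at(t2,portB)}
    → {pkg_at(p2,depot), truck_at(t2,portB)}

== RESULT ==
["pkg_at(p2,depot)", "truck_at(t2,portB)"]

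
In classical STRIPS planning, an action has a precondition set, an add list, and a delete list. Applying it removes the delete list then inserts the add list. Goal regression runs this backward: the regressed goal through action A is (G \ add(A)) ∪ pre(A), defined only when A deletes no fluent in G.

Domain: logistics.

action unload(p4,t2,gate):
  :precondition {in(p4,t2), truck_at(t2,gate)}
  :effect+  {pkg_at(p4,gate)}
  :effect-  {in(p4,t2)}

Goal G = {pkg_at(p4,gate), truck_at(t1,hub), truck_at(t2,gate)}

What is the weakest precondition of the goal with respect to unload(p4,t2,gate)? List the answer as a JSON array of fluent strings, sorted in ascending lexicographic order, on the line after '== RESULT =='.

Compute (G \ add) ∪ pre:
  G ∩ del = {}  (empty — regression defined)
  G \ add = {pkg_at(p4,gate), truck_at(t1,hub), truck_at(t2,gate)} \ {pkg_at(p4,gate)} = {truck_at(t1,hub), truck_at(t2,gate)}
  ∪ pre   = {truck_at(t1,hub), truck_at(t2,gate)} ∪ {in(p4,t2), truck_at(t2,gate)}
          = {in(p4,t2), truck_at(t1,hub), truck_at(t2,gate)}

== RESULT ==
["in(p4,t2)", "truck_at(t1,hub)", "truck_at(t2,gate)"]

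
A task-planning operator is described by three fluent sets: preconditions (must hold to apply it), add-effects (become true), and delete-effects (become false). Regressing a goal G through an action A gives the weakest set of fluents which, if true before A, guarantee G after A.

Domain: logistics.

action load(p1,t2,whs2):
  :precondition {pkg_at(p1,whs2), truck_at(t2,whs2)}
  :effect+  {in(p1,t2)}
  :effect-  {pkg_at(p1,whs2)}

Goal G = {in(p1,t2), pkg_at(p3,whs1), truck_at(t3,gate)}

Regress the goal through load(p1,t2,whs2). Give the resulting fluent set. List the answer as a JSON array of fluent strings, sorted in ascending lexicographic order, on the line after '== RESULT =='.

Regress:
  G ∩ del = {}  (empty — regression defined)
  G \ add = {in(p1,t2), pkg_at(p3,whs1), truck_at(t3,gate)} \ {in(p1,t2)} = {pkg_at(p3,whs1), truck_at(t3,gate)}
  ∪ pre   = {pkg_at(p3,whs1), truck_at(t3,gate)} ∪ {pkg_at(p1,whs2), truck_at(t2,whs2)}
          = {pkg_at(p1,whs2), pkg_at(p3,whs1), truck_at(t2,whs2), truck_at(t3,gate)}

== RESULT ==
["pkg_at(p1,whs2)", "pkg_at(p3,whs1)", "truck_at(t2,whs2)", "truck_at(t3,gate)"]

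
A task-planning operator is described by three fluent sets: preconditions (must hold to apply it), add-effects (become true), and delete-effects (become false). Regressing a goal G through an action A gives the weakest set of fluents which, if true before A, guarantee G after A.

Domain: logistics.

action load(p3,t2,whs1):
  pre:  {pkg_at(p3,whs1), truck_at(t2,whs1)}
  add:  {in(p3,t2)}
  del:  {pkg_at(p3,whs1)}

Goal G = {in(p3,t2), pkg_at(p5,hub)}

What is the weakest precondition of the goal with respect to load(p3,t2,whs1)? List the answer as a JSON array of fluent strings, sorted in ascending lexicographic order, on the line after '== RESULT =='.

Regress:
  G ∩ del = {}  (empty — regression defined)
  G \ add = {in(p3,t2), pkg_at(p5,hub)} \ {in(p3,t2)} = {pkg_at(p5,hub)}
  ∪ pre   = {pkg_at(p5,hub)} ∪ {pkg_at(p3,whs1), truck_at(t2,whs1)}
          = {pkg_at(p3,whs1), pkg_at(p5,hub), truck_at(t2,whs1)}

== RESULT ==
["pkg_at(p3,whs1)", "pkg_at(p5,hub)", "truck_at(t2,whs1)"]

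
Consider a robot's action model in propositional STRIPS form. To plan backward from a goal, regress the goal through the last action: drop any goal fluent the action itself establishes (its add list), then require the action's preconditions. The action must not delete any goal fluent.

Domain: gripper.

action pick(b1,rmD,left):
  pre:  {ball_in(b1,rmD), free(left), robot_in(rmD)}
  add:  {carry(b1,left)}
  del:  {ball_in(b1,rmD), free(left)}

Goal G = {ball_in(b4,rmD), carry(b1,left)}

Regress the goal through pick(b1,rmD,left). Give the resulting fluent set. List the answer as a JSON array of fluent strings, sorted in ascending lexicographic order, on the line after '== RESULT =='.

Compute (G \ add) ∪ pre:
  G ∩ del = {}  (empty — regression defined)
  G \ add = {ball_in(b4,rmD), carry(b1,left)} \ {carry(b1,left)} = {ball_in(b4,rmD)}
  ∪ pre   = {ball_in(b4,rmD)} ∪ {ball_in(b1,rmD), free(left), robot_in(rmD)}
          = {ball_in(b1,rmD), ball_in(b4,rmD), free(left), robot_in(rmD)}

== RESULT ==
["ball_in(b1,rmD)", "ball_in(b4,rmD)", "free(left)", "robot_in(rmD)"]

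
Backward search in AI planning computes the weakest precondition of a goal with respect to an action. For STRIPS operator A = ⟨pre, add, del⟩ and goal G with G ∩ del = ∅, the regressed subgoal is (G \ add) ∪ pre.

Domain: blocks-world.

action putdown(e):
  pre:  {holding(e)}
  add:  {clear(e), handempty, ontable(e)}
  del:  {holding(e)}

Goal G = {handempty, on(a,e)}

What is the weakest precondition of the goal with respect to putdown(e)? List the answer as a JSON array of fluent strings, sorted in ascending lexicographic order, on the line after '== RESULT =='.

Regress:
  G ∩ del = {}  (empty — regression defined)
  G \ add = {handempty, on(a,e)} \ {clear(e), handempty, ontable(e)} = {on(a,e)}
  ∪ pre   = {on(a,e)} ∪ {holding(e)}
          = {holding(e), on(a,e)}

== RESULT ==
["holding(e)", "on(a,e)"]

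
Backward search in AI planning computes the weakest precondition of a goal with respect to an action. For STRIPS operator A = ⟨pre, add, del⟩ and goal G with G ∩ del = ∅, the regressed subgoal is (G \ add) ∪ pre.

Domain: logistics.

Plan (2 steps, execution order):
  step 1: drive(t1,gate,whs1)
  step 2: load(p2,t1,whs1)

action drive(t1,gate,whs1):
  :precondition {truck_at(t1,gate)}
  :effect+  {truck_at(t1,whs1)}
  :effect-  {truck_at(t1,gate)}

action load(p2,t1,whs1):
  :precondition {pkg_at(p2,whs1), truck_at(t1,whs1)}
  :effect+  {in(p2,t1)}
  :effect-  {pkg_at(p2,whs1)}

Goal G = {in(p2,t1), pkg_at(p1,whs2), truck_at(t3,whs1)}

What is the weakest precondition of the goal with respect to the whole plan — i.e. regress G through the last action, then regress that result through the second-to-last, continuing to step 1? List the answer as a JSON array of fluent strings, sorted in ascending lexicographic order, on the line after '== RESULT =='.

Regress step by step:
  through step 2 (load(p2,t1,whs1)): drop {in(p2,t1)}, keep {pkg_at(p1,whs2), truck_at(t3,whs1)}, require {pkg_at(p2,whs1), truck_at(t1,whs1)}
    → {pkg_at(p1,whs2), pkg_at(p2,whs1), truck_at(t1,whs1), truck_at(t3,whs1)}
  through step 1 (drive(t1,gate,whs1)): drop {truck_at(t1,whs1)}, keep {pkg_at(p1,whs2), pkg_at(p2,whs1), truck_at(t3,whs1)}, require {truck_at(t1,gate)}
    → {pkg_at(p1,whs2), pkg_at(p2,whs1), truck_at(t1,gate), truck_at(t3,whs1)}

== RESULT ==
["pkg_at(p1,whs2)", "pkg_at(p2,whs1)", "truck_at(t1,gate)", "truck_at(t3,whs1)"]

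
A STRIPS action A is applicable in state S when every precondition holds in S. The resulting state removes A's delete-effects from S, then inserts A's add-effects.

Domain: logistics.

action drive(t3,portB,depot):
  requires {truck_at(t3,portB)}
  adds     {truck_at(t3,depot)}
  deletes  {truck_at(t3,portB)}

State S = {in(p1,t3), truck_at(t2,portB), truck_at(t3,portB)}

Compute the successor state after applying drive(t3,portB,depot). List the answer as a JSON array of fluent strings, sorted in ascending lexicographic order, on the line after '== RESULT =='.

Compute (S \ del) ∪ add:
  pre ⊆ S: {truck_at(t3,portB)} ⊆ S  — applicable
  S \ del = {in(p1,t3), truck_at(t2,portB)}
  ∪ add   = {in(p1,t3), truck_at(t2,portB), truck_at(t3,depot)}

== RESULT ==
["in(p1,t3)", "truck_at(t2,portB)", "truck_at(t3,depot)"]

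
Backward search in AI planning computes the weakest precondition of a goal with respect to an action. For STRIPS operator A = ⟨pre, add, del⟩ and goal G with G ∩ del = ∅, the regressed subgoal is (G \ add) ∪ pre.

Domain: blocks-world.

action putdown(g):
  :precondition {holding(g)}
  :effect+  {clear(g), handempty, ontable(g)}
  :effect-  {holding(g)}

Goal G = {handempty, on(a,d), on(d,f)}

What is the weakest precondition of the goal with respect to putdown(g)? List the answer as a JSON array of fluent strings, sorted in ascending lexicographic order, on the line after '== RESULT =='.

Compute (G \ add) ∪ pre:
  G ∩ del = {}  (empty — regression defined)
  G \ add = {handempty, on(a,d), on(d,f)} \ {clear(g), handempty, ontable(g)} = {on(a,d), on(d,f)}
  ∪ pre   = {on(a,d), on(d,f)} ∪ {holding(g)}
          = {holding(g), on(a,d), on(d,f)}

== RESULT ==
["holding(g)", "on(a,d)", "on(d,f)"]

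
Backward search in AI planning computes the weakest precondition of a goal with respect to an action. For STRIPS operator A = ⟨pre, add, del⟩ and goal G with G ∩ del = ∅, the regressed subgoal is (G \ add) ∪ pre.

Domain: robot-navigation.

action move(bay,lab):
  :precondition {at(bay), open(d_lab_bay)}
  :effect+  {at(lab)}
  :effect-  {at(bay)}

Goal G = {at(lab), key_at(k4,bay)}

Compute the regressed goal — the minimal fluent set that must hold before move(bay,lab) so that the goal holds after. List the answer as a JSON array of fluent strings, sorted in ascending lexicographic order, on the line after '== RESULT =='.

Regress:
  G ∩ del = {}  (empty — regression defined)
  G \ add = {at(lab), key_at(k4,bay)} \ {at(lab)} = {key_at(k4,bay)}
  ∪ pre   = {key_at(k4,bay)} ∪ {at(bay), open(d_lab_bay)}
          = {at(bay), key_at(k4,bay), open(d_lab_bay)}

== RESULT ==
["at(bay)", "key_at(k4,bay)", "open(d_lab_bay)"]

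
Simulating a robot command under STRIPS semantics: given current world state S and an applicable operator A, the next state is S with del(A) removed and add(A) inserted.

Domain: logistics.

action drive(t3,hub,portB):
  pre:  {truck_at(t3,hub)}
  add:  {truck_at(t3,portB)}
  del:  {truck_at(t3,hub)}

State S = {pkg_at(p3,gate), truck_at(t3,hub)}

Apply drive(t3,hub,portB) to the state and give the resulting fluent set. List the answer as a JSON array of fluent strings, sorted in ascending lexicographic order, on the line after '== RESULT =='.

Compute (S \ del) ∪ add:
  pre ⊆ S: {truck_at(t3,hub)} ⊆ S  — applicable
  S \ del = {pkg_at(p3,gate)}
  ∪ add   = {pkg_at(p3,gate), truck_at(t3,portB)}

== RESULT ==
["pkg_at(p3,gate)", "truck_at(t3,portB)"]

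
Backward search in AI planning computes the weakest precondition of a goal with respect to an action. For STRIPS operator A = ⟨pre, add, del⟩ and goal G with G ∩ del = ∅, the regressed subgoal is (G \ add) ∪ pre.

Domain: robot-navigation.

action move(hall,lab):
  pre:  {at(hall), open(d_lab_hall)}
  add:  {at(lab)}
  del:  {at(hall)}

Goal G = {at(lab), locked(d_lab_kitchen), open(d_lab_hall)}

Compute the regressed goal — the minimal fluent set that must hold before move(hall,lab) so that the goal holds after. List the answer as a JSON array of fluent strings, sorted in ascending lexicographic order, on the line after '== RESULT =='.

Regress:
  G ∩ del = {}  (empty — regression defined)
  G \ add = {at(lab), locked(d_lab_kitchen), open(d_lab_hall)} \ {at(lab)} = {locked(d_lab_kitchen), open(d_lab_hall)}
  ∪ pre   = {locked(d_lab_kitchen), open(d_lab_hall)} ∪ {at(hall), open(d_lab_hall)}
          = {at(hall), locked(d_lab_kitchen), open(d_lab_hall)}

== RESULT ==
["at(hall)", "locked(d_lab_kitchen)", "open(d_lab_hall)"]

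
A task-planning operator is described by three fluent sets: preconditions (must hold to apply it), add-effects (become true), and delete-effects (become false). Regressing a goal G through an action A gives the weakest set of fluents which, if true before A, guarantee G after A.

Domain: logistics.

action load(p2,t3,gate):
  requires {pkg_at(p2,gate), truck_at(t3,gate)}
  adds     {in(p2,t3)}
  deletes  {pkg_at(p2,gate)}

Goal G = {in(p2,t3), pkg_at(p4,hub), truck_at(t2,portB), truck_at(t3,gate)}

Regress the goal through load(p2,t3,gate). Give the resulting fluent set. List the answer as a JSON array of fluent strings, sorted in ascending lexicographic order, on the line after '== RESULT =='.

Regress:
  G ∩ del = {}  (empty — regression defined)
  G \ add = {in(p2,t3), pkg_at(p4,hub), truck_at(t2,portB), truck_at(t3,gate)} \ {in(p2,t3)} = {pkg_at(p4,hub), truck_at(t2,portB), truck_at(t3,gate)}
  ∪ pre   = {pkg_at(p4,hub), truck_at(t2,portB), truck_at(t3,gate)} ∪ {pkg_at(p2,gate), truck_at(t3,gate)}
          = {pkg_at(p2,gate), pkg_at(p4,hub), truck_at(t2,portB), truck_at(t3,gate)}

== RESULT ==
["pkg_at(p2,gate)", "pkg_at(p4,hub)", "truck_at(t2,portB)", "truck_at(t3,gate)"]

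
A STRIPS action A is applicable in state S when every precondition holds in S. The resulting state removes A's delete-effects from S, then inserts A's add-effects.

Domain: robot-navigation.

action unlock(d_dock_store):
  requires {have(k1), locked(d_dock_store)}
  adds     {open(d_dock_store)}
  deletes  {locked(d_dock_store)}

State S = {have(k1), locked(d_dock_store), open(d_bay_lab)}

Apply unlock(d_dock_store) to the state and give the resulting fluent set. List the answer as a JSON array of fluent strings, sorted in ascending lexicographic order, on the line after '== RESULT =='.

Progress:
  pre ⊆ S: {have(k1), locked(d_dock_store)} ⊆ S  — applicable
  S \ del = {have(k1), open(d_bay_lab)}
  ∪ add   = {have(k1), open(d_bay_lab), open(d_dock_store)}

== RESULT ==
["have(k1)", "open(d_bay_lab)", "open(d_dock_store)"]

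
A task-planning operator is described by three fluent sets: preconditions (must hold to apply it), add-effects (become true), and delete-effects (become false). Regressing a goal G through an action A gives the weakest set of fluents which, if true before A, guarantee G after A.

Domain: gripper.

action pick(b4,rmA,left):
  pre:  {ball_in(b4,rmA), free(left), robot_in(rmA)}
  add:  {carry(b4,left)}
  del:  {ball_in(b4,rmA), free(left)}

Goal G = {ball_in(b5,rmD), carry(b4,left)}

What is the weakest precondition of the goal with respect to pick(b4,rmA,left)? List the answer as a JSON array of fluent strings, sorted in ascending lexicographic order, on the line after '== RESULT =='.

Compute (G \ add) ∪ pre:
  G ∩ del = {}  (empty — regression defined)
  G \ add = {ball_in(b5,rmD), carry(b4,left)} \ {carry(b4,left)} = {ball_in(b5,rmD)}
  ∪ pre   = {ball_in(b5,rmD)} ∪ {ball_in(b4,rmA), free(left), robot_in(rmA)}
          = {ball_in(b4,rmA), ball_in(b5,rmD), free(left), robot_in(rmA)}

== RESULT ==
["ball_in(b4,rmA)", "ball_in(b5,rmD)", "free(left)", "robot_in(rmA)"]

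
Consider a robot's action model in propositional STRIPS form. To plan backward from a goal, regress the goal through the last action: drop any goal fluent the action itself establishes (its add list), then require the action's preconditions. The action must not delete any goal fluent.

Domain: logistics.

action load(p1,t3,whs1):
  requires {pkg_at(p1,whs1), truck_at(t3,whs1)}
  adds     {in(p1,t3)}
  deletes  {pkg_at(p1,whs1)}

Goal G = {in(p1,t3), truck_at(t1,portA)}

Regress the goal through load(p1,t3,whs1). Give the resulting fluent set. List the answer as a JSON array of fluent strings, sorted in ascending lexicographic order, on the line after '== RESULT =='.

Compute (G \ add) ∪ pre:
  G ∩ del = {}  (empty — regression defined)
  G \ add = {in(p1,t3), truck_at(t1,portA)} \ {in(p1,t3)} = {truck_at(t1,portA)}
  ∪ pre   = {truck_at(t1,portA)} ∪ {pkg_at(p1,whs1), truck_at(t3,whs1)}
          = {pkg_at(p1,whs1), truck_at(t1,portA), truck_at(t3,whs1)}

== RESULT ==
["pkg_at(p1,whs1)", "truck_at(t1,portA)", "truck_at(t3,whs1)"]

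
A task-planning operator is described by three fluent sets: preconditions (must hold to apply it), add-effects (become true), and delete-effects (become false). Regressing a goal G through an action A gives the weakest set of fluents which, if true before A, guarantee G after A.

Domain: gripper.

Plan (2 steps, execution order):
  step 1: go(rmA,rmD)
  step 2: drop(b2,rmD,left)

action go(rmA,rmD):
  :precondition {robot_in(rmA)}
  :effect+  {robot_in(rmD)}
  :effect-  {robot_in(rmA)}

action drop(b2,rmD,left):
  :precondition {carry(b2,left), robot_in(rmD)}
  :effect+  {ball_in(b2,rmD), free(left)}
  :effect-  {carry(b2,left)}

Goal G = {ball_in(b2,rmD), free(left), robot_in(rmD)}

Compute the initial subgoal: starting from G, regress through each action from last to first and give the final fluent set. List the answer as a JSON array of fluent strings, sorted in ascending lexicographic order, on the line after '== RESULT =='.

Regress step by step:
  through step 2 (drop(b2,rmD,left)): drop {ball_in(b2,rmD), free(left)}, keep {robot_in(rmD)}, require {carry(b2,left), robot_in(rmD)}
    → {carry(b2,left), robot_in(rmD)}
  through step 1 (go(rmA,rmD)): drop {robot_in(rmD)}, keep {carry(b2,left)}, require {robot_in(rmA)}
    → {carry(b2,left), robot_in(rmA)}

== RESULT ==
["carry(b2,left)", "robot_in(rmA)"]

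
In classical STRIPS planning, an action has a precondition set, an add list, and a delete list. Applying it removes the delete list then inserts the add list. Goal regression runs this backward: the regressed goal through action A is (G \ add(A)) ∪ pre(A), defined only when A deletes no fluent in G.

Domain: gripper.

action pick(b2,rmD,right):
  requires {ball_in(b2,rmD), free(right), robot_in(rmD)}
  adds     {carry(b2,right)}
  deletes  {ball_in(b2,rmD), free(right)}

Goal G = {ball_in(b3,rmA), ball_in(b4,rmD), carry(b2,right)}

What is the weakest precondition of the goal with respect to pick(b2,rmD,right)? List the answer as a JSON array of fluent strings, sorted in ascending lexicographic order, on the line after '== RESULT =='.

Compute (G \ add) ∪ pre:
  G ∩ del = {}  (empty — regression defined)
  G \ add = {ball_in(b3,rmA), ball_in(b4,rmD), carry(b2,right)} \ {carry(b2,right)} = {ball_in(b3,rmA), ball_in(b4,rmD)}
  ∪ pre   = {ball_in(b3,rmA), ball_in(b4,rmD)} ∪ {ball_in(b2,rmD), free(right), robot_in(rmD)}
          = {ball_in(b2,rmD), ball_in(b3,rmA), ball_in(b4,rmD), free(right), robot_in(rmD)}

== RESULT ==
["ball_in(b2,rmD)", "ball_in(b3,rmA)", "ball_in(b4,rmD)", "free(right)", "robot_in(rmD)"]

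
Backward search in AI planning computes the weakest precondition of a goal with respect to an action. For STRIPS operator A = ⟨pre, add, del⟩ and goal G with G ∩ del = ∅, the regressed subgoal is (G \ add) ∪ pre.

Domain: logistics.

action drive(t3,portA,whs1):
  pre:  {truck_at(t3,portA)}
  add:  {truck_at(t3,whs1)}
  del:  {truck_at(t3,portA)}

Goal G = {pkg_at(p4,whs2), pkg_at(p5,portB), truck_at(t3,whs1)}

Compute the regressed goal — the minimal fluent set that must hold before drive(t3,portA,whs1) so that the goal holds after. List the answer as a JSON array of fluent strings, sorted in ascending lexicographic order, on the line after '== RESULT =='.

Compute (G \ add) ∪ pre:
  G ∩ del = {}  (empty — regression defined)
  G \ add = {pkg_at(p4,whs2), pkg_at(p5,portB), truck_at(t3,whs1)} \ {truck_at(t3,whs1)} = {pkg_at(p4,whs2), pkg_at(p5,portB)}
  ∪ pre   = {pkg_at(p4,whs2), pkg_at(p5,portB)} ∪ {truck_at(t3,portA)}
          = {pkg_at(p4,whs2), pkg_at(p5,portB), truck_at(t3,portA)}

== RESULT ==
["pkg_at(p4,whs2)", "pkg_at(p5,portB)", "truck_at(t3,portA)"]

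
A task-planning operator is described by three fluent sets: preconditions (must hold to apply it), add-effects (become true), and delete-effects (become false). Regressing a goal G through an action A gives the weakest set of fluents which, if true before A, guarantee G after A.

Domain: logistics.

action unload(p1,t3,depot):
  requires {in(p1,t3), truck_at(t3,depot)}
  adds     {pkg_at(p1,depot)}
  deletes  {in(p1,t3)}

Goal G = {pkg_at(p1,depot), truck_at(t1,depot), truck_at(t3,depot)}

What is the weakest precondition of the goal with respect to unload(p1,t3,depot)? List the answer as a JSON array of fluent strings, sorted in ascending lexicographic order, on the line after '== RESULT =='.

Regress:
  G ∩ del = {}  (empty — regression defined)
  G \ add = {pkg_at(p1,depot), truck_at(t1,depot), truck_at(t3,depot)} \ {pkg_at(p1,depot)} = {truck_at(t1,depot), truck_at(t3,depot)}
  ∪ pre   = {truck_at(t1,depot), truck_at(t3,depot)} ∪ {in(p1,t3), truck_at(t3,depot)}
          = {in(p1,t3), truck_at(t1,depot), truck_at(t3,depot)}

== RESULT ==
["in(p1,t3)", "truck_at(t1,depot)", "truck_at(t3,depot)"]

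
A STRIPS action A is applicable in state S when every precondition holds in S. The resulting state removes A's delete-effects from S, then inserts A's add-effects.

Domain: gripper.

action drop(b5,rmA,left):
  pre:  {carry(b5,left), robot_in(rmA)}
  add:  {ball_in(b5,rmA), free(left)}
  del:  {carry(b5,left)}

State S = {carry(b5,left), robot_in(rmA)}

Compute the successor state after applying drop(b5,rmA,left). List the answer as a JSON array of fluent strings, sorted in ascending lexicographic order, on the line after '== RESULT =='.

Progress:
  pre ⊆ S: {carry(b5,left), robot_in(rmA)} ⊆ S  — applicable
  S \ del = {robot_in(rmA)}
  ∪ add   = {ball_in(b5,rmA), free(left), robot_in(rmA)}

== RESULT ==
["ball_in(b5,rmA)", "free(left)", "robot_in(rmA)"]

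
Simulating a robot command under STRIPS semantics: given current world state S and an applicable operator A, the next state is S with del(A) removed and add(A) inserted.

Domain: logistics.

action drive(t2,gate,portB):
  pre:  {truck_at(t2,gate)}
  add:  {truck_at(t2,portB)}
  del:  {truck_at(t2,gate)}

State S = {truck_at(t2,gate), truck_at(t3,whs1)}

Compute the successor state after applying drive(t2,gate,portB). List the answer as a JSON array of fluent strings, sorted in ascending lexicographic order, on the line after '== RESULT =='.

Progress:
  pre ⊆ S: {truck_at(t2,gate)} ⊆ S  — applicable
  S \ del = {truck_at(t3,whs1)}
  ∪ add   = {truck_at(t2,portB), truck_at(t3,whs1)}

== RESULT ==
["truck_at(t2,portB)", "truck_at(t3,whs1)"]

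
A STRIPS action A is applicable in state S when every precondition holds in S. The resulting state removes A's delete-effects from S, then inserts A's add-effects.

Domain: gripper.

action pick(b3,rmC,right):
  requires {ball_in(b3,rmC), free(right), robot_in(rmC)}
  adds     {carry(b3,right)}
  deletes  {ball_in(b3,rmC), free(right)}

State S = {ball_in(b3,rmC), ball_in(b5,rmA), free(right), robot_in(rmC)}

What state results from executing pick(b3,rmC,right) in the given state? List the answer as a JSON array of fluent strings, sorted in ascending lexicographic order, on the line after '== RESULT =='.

Progress:
  pre ⊆ S: {ball_in(b3,rmC), free(right), robot_in(rmC)} ⊆ S  — applicable
  S \ del = {ball_in(b5,rmA), robot_in(rmC)}
  ∪ add   = {ball_in(b5,rmA), carry(b3,right), robot_in(rmC)}

== RESULT ==
["ball_in(b5,rmA)", "carry(b3,right)", "robot_in(rmC)"]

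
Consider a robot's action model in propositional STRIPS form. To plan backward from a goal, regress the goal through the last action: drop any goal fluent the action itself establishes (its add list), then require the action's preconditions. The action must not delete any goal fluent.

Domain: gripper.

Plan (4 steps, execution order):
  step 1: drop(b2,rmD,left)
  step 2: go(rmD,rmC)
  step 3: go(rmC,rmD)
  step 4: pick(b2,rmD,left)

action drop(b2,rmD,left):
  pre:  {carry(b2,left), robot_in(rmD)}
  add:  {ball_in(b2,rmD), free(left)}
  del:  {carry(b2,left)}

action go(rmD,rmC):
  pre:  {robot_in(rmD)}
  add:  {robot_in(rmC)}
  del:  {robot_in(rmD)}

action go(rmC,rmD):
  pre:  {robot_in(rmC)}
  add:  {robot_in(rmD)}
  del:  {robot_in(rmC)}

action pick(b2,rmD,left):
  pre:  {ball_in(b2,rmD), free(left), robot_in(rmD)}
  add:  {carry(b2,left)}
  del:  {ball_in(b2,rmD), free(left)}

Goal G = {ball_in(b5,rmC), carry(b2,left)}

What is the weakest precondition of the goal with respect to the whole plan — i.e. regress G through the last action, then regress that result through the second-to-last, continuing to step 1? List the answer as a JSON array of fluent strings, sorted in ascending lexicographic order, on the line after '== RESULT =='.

Regress step by step:
  through step 4 (pick(b2,rmD,left)): drop {carry(b2,left)}, keep {ball_in(b5,rmC)}, require {ball_in(b2,rmD), free(left), robot_in(rmD)}
    → {ball_in(b2,rmD), ball_in(b5,rmC), free(left), robot_in(rmD)}
  through step 3 (go(rmC,rmD)): drop {robot_in(rmD)}, keep {ball_in(b2,rmD), ball_in(b5,rmC), free(left)}, require {robot_in(rmC)}
    → {ball_in(b2,rmD), ball_in(b5,rmC), free(left), robot_in(rmC)}
  through step 2 (go(rmD,rmC)): drop {robot_in(rmC)}, keep {ball_in(b2,rmD), ball_in(b5,rmC), free(left)}, require {robot_in(rmD)}
    → {ball_in(b2,rmD), ball_in(b5,rmC), free(left), robot_in(rmD)}
  through step 1 (drop(b2,rmD,left)): drop {ball_in(b2,rmD), free(left)}, keep {ball_in(b5,rmC), robot_in(rmD)}, require {carry(b2,left), robot_in(rmD)}
    → {ball_in(b5,rmC), carry(b2,left), robot_in(rmD)}

== RESULT ==
["ball_in(b5,rmC)", "carry(b2,left)", "robot_in(rmD)"]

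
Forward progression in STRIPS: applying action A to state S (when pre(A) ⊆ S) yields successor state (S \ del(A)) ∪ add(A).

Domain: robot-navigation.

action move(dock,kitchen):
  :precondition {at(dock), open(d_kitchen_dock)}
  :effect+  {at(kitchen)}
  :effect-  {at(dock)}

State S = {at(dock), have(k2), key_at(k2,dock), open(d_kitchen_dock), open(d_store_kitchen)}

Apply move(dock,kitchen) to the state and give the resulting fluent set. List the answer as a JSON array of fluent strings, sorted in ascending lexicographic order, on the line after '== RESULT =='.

Compute (S \ del) ∪ add:
  pre ⊆ S: {at(dock), open(d_kitchen_dock)} ⊆ S  — applicable
  S \ del = {have(k2), key_at(k2,dock), open(d_kitchen_dock), open(d_store_kitchen)}
  ∪ add   = {at(kitchen), have(k2), key_at(k2,dock), open(d_kitchen_dock), open(d_store_kitchen)}

== RESULT ==
["at(kitchen)", "have(k2)", "key_at(k2,dock)", "open(d_kitchen_dock)", "open(d_store_kitchen)"]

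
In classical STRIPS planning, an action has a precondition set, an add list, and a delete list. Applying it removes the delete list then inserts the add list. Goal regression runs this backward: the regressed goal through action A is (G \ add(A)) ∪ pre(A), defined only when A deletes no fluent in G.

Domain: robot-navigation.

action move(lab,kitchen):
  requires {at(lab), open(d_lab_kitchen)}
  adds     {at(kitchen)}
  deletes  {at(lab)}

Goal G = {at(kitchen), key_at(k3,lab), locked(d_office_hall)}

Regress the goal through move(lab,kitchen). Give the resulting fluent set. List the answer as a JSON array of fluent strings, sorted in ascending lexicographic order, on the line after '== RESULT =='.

Compute (G \ add) ∪ pre:
  G ∩ del = {}  (empty — regression defined)
  G \ add = {at(kitchen), key_at(k3,lab), locked(d_office_hall)} \ {at(kitchen)} = {key_at(k3,lab), locked(d_office_hall)}
  ∪ pre   = {key_at(k3,lab), locked(d_office_hall)} ∪ {at(lab), open(d_lab_kitchen)}
          = {at(lab), key_at(k3,lab), locked(d_office_hall), open(d_lab_kitchen)}

== RESULT ==
["at(lab)", "key_at(k3,lab)", "locked(d_office_hall)", "open(d_lab_kitchen)"]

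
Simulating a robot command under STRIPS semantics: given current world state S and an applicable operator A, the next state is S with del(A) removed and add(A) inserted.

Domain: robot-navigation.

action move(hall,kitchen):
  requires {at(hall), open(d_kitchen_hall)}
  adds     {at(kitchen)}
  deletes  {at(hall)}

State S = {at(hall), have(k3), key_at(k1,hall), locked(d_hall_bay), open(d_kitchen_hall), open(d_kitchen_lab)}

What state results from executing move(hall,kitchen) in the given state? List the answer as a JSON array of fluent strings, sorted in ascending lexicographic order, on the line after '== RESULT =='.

Progress:
  pre ⊆ S: {at(hall), open(d_kitchen_hall)} ⊆ S  — applicable
  S \ del = {have(k3), key_at(k1,hall), locked(d_hall_bay), open(d_kitchen_hall), open(d_kitchen_lab)}
  ∪ add   = {at(kitchen), have(k3), key_at(k1,hall), locked(d_hall_bay), open(d_kitchen_hall), open(d_kitchen_lab)}

== RESULT ==
["at(kitchen)", "have(k3)", "key_at(k1,hall)", "locked(d_hall_bay)", "open(d_kitchen_hall)", "open(d_kitchen_lab)"]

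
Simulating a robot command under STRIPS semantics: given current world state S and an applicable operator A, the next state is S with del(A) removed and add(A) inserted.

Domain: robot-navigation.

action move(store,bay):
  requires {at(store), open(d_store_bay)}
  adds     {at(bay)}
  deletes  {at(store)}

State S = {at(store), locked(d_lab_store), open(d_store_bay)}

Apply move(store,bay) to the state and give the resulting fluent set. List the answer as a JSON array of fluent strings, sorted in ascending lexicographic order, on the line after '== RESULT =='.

Progress:
  pre ⊆ S: {at(store), open(d_store_bay)} ⊆ S  — applicable
  S \ del = {locked(d_lab_store), open(d_store_bay)}
  ∪ add   = {at(bay), locked(d_lab_store), open(d_store_bay)}

== RESULT ==
["at(bay)", "locked(d_lab_store)", "open(d_store_bay)"]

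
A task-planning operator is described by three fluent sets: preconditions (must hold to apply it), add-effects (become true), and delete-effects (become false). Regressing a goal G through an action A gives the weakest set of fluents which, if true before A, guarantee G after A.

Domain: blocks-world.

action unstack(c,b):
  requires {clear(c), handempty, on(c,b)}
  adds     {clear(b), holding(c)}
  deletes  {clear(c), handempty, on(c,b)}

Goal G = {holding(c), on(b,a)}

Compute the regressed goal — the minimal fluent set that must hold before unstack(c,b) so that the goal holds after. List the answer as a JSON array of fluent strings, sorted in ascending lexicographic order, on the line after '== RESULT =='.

Regress:
  G ∩ del = {}  (empty — regression defined)
  G \ add = {holding(c), on(b,a)} \ {clear(b), holding(c)} = {on(b,a)}
  ∪ pre   = {on(b,a)} ∪ {clear(c), handempty, on(c,b)}
          = {clear(c), handempty, on(b,a), on(c,b)}

== RESULT ==
["clear(c)", "handempty", "on(b,a)", "on(c,b)"]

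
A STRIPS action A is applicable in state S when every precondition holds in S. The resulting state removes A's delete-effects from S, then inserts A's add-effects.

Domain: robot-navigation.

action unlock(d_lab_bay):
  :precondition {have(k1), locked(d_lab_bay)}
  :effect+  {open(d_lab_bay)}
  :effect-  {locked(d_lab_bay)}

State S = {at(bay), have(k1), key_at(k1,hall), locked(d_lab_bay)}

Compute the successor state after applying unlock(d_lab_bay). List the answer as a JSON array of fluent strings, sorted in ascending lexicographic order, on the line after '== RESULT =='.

Compute (S \ del) ∪ add:
  pre ⊆ S: {have(k1), locked(d_lab_bay)} ⊆ S  — applicable
  S \ del = {at(bay), have(k1), key_at(k1,hall)}
  ∪ add   = {at(bay), have(k1), key_at(k1,hall), open(d_lab_bay)}

== RESULT ==
["at(bay)", "have(k1)", "key_at(k1,hall)", "open(d_lab_bay)"]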